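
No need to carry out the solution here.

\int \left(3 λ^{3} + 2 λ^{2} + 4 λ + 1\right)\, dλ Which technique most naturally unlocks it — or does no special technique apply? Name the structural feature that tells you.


Technique: no special technique — scan for structure and find none: constant multiples of powers of λ, integrate directly.


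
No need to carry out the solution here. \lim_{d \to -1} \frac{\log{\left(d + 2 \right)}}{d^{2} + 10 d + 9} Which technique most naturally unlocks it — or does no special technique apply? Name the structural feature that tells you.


Best approach: l'Hôpital's rule (0/0) — the 0/0 form at -1 is the signature situation for l'Hôpital's rule. Known elementary limits would finish this too — the rule just bypasses the case analysis.


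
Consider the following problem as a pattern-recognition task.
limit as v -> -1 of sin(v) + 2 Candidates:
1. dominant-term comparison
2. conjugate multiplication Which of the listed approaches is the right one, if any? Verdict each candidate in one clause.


Method: no special technique — no vanishing denominator and no indeterminate clash at the point — evaluation is immediate.
- dominant-term comparison — this limit is not decided by comparing polynomial growth at infinity.
- conjugate multiplication: no difference of divergent radicals appears, so rationalizing has nothing to cancel.


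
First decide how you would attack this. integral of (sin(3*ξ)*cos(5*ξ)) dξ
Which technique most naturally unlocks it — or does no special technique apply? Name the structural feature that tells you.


Diagnosis: a trigonometric identity — split sin(3*ξ)*cos(5*ξ) with the angle-addition identities: the resulting sum integrates term by term.


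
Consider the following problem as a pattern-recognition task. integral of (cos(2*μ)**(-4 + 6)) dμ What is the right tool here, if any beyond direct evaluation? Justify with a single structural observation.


Verdict: a trigonometric identity — apply power reduction to cos(2*μ)**(-4 + 6); each application halves the trigonometric degree.


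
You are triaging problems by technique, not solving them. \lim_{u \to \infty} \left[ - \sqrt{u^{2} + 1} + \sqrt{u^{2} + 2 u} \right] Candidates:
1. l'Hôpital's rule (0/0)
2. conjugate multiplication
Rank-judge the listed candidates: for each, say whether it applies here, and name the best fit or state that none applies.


Best approach: conjugate multiplication — the ∞ − ∞ radical form is the exact trigger for the conjugate maneuver.
- l'Hôpital's rule (0/0): no quotient structure at all: the clash is ∞ minus ∞, which rationalizing converts into a tractable ratio.
- conjugate multiplication: applicable, and directly so.


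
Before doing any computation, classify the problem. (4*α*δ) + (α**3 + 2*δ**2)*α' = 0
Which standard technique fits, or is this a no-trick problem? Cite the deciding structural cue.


Best approach: the exact-equation method — 4*α*δ and α**3 + 2*δ**2 pass the exactness check on the nose, so no integrating factor in δ or α is needed at all.


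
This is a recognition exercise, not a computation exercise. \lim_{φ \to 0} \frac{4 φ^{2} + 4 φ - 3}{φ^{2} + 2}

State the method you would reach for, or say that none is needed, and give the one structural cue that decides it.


Method: no special technique — the expression is continuous at 0 — substitute and evaluate; no indeterminate form appears.


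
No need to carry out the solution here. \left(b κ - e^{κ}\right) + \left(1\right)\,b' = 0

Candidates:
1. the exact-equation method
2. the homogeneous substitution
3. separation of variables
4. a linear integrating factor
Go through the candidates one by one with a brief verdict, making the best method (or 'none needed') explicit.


Best approach: a linear integrating factor — b enters only linearly with coefficient κ; multiply by exp of the integral of κ and the left side becomes one derivative.
- the exact-equation method: the cross partial derivatives disagree, so no single potential exists.
- the homogeneous substitution — the ratio substitution does not collapse this equation.
- separation of variables — the two dependences are entangled, not a clean product of one-variable pieces.
- a linear integrating factor — yes — fits the structure here.


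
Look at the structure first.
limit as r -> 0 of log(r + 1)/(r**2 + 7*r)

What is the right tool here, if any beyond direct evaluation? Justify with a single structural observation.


Verdict: l'Hôpital's rule (0/0) — the 0/0 form at 0 is the signature situation for l'Hôpital's rule. The standard small-argument limits would also carry it; the rule is the systematic route.


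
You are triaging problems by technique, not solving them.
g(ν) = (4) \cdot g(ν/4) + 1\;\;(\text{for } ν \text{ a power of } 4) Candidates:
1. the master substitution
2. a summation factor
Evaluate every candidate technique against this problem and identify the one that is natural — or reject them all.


Technique: the master substitution — the argument contracts 4-fold per step: reindex ν exponentially and solve the linear recurrence in the new index.
- the master substitution: a fit — the right tool for this form.
- a summation factor — the recursion divides its index rather than shifting it — there is no previous-term chain for a summation factor to telescope.


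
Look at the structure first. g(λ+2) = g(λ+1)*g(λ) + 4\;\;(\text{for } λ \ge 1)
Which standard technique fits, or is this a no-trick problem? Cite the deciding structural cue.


Verdict: no special technique — once the recursion is nonlinear, characteristic roots, master substitutions, and summation factors are all off the table.


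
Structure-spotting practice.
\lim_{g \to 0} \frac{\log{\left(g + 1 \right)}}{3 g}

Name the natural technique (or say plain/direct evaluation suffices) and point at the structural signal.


Best approach: l'Hôpital's rule (0/0) — substituting 0 gives 0 over 0; differentiate top and bottom once and re-evaluate. One could equally expand both pieces locally and compare leading terms; the rule does that in one stroke.


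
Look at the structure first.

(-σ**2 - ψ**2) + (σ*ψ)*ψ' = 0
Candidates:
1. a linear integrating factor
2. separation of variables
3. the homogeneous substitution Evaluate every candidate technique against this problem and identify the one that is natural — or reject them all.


Verdict: the homogeneous substitution — solved for the derivative, the right side is unchanged under scaling σ and ψ together — it depends only on the ratio ψ/σ, so substitute a single ratio variable. A Bernoulli substitution is a fair alternative on this equation directly; the homogeneous reading takes it as given.
- a linear integrating factor: a nonlinear term in the unknown puts this outside the integrating-factor template.
- separation of variables — the two dependences are entangled, not a clean product of one-variable pieces.
- the homogeneous substitution: yes, a natural case for it.


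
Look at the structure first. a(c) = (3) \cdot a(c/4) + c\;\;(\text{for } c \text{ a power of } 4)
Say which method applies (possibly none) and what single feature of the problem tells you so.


Technique: the master substitution — treat m = log base 4 of c as the new clock: one recursion step advances m by one while c scales by 4.


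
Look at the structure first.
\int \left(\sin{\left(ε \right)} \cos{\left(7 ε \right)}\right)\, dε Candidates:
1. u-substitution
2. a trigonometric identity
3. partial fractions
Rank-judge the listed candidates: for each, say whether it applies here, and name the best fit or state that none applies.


Technique: a trigonometric identity — the identity turns \sin{\left(ε \right)} \cos{\left(7 ε \right)} into two lone cosines/sines, each trivially integrable.
- u-substitution: no subexpression of the integrand serves as a whole-integral substitution inner — individual terms may offer their own, but none carries its derivative as a factor of the full integrand; a working change of variable would have to be constructed from outside the expression.
- a trigonometric identity: yes, a natural case for it.
- partial fractions: the expression is not a ratio of polynomials that decomposes further.


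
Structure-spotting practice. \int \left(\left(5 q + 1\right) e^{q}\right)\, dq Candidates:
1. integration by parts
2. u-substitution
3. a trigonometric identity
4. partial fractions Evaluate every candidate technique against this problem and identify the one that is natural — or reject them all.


Technique: integration by parts — differentiate 5 q + 1, integrate e^{q}: each pass lowers the polynomial degree, so parts terminates.
- integration by parts — a fit — the right tool for this form.
- u-substitution — no subexpression of the integrand pairs with its own derivative as a factor — individual terms may offer their own substitutions, but any change of variable covering the whole integral would have to be constructed from outside the expression.
- a trigonometric identity — with no trigonometric functions present, identity rewriting has no target.
- partial fractions: the expression is not a ratio of polynomials that decomposes further.


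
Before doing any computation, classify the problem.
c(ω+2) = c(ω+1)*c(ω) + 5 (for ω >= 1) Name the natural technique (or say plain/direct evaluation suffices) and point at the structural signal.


Best approach: no special technique — the unknown enters the rule nonlinearly, not as a weighted sum — no linear method is even well-posed.


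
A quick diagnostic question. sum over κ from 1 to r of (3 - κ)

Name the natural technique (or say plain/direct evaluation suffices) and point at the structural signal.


Verdict: no special technique — no cancellation, no constant ratio, no binomial weights — just polynomial terms summed directly.


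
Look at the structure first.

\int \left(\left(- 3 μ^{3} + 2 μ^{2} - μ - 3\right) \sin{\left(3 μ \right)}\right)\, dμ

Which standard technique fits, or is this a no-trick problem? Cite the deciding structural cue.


Verdict: integration by parts — differentiate - 3 μ^{3} + 2 μ^{2} - μ - 3, integrate \sin{\left(3 μ \right)}: each pass lowers the polynomial degree, so parts terminates.


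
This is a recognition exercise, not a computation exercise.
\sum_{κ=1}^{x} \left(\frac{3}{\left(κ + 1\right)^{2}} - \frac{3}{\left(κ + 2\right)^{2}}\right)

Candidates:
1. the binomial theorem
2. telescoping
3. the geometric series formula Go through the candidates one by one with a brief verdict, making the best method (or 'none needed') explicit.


Method: telescoping — each term adds \frac{3}{\left(κ + 1\right)^{2}} and subtracts the same expression advanced one index; that subtracted piece cancels against the next term's added copy — only the boundary terms survive.
- the binomial theorem: there is no sum-raised-to-a-power identity hiding in these terms.
- telescoping — a fit — the right tool for this form.
- the geometric series formula — consecutive terms are not related by a fixed multiplier.


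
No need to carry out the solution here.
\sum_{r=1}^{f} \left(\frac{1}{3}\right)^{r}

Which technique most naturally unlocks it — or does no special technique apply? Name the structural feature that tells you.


Method: the geometric series formula — each term is \frac{1}{3} times the previous one, so the geometric-series formula applies directly.


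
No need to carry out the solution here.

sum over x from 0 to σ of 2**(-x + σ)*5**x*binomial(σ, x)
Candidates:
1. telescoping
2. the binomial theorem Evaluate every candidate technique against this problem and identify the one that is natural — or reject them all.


Technique: the binomial theorem — the binomial coefficients weight matched powers of 5 and 2, which is exactly the expansion of a binomial power.
- telescoping: the summand is not presented as a shifted difference — a telescoping rewrite may exist, but the displayed structure does not offer one.
- the binomial theorem — a fit — the right tool for this form.


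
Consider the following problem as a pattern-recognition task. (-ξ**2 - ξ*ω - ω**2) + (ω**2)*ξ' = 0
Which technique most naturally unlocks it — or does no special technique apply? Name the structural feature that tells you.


Method: the homogeneous substitution — scaling ω and ξ together leaves the slope fixed — it depends only on ξ/ω, so substitute the ratio.


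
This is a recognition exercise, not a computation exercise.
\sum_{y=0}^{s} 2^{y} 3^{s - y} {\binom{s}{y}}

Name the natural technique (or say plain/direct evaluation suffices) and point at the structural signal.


Best approach: the binomial theorem — the binomial coefficients weight matched powers of 2 and 3, which is exactly the expansion of a binomial power.


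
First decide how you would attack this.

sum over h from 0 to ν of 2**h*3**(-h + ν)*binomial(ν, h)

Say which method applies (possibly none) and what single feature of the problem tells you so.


Diagnosis: the binomial theorem — the summand is term h of a binomial expansion in 2 and 3; the whole sum is a single power.


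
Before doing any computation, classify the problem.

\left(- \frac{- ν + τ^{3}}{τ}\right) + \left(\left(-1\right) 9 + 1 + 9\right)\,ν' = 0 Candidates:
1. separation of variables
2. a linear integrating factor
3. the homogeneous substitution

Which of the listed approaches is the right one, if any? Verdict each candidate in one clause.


Best approach: a linear integrating factor — the unknown enters only to the first power against a nonzero forcing term — the integrating-factor template applies directly.
- separation of variables — the two dependences do not factor apart.
- a linear integrating factor — yes, a natural case for it.
- the homogeneous substitution — solved for the derivative, the right side changes under joint scaling of the two variables.


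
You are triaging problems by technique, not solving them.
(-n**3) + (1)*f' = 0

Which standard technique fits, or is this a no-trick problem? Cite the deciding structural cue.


Diagnosis: no special technique — the slope is a pure function of n; integrate both sides and be done.


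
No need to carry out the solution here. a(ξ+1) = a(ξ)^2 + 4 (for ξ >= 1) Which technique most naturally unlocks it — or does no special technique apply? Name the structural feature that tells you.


Verdict: no special technique — the recurrence is nonlinear in the sequence values; study it directly, no linear machinery applies.


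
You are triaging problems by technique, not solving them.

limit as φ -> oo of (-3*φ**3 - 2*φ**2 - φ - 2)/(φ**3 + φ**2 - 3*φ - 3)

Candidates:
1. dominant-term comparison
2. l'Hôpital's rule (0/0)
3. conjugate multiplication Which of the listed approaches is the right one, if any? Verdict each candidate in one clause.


Verdict: dominant-term comparison — as φ grows, only the highest-degree terms matter — compare leading terms and read the limit off.
- dominant-term comparison — applies; the problem has the shape this method handles.
- l'Hôpital's rule (0/0): no 0/0 form appears: written as one quotient, top and bottom both grow without bound, and the ratio is decided by their leading terms.
- conjugate multiplication: there is no infinity-minus-infinity radical difference to rationalize.


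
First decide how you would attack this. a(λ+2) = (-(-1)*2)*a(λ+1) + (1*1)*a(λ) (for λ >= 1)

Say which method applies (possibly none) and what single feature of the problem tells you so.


Method: the characteristic-root method — constant coefficients and linearity mean the ansatz r^λ reduces it to solving the characteristic polynomial.


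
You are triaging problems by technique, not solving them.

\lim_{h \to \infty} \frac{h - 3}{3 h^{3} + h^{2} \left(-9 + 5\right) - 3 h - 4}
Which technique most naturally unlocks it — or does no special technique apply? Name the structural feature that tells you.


Verdict: dominant-term comparison — growth-rate triage: the leading powers of h decide the limit, everything else is noise. Viewed as a single quotient this is an ∞/∞ form — an at-infinity application of l'Hôpital's rule would also resolve it; comparing leading growth reads the answer without differentiating.


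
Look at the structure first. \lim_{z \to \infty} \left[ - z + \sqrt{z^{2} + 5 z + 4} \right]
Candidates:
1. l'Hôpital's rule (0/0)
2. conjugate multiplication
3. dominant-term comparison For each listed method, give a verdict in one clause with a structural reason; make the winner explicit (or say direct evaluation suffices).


Best approach: conjugate multiplication — the difference \sqrt{z^{2} + 5 z + 4} - z is an ∞ − ∞ stalemate; its conjugate partner breaks the tie.
- l'Hôpital's rule (0/0) — no quotient structure at all: the clash is ∞ minus ∞, which rationalizing converts into a tractable ratio.
- conjugate multiplication — applies; the problem has the shape this method handles.
- dominant-term comparison: no dominant power emerges to decide the limit by degree comparison.


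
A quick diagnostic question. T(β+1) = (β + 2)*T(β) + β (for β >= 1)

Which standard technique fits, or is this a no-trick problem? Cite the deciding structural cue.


Method: a summation factor — one step of memory with a weight β + 2 that changes as the index grows — the summation-factor construction is built for this.


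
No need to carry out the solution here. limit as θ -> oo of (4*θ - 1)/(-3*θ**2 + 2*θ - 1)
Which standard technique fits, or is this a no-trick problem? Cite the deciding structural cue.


Method: dominant-term comparison — at large θ only the top-degree terms survive; compare the leading terms and the limit falls out. Viewed as a single quotient this is an ∞/∞ form — an at-infinity application of l'Hôpital's rule would also resolve it; comparing leading growth reads the answer without differentiating.


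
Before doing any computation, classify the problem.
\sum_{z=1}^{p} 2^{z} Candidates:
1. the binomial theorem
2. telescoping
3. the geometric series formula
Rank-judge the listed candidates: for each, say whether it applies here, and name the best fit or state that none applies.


Method: the geometric series formula — term-over-term division gives 2 every time — index-free ratio, geometric sum formula applies.
- the binomial theorem: no binomial coefficients pair with matched powers.
- telescoping — neither a shifted-difference shape nor integer-spaced poles are present.
- the geometric series formula — yes — fits the structure here.


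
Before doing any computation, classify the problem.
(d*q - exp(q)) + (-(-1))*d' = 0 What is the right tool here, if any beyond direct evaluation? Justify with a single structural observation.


Technique: a linear integrating factor — first power of d, nonzero forcing: the integrating-factor recipe applies verbatim with p = q.


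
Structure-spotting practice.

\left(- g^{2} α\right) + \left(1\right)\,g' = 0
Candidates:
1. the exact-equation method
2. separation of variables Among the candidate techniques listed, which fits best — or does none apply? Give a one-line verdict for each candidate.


Technique: separation of variables — one side of the product carries the independent variable, the other the unknown — the textbook separation shape.
- the exact-equation method: no potential function has this form as its differential, as written.
- separation of variables: a fit — the right tool for this form.


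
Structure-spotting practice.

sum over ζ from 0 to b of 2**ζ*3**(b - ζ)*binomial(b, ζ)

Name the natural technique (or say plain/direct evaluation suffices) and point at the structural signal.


Diagnosis: the binomial theorem — binomial coefficients against complementary powers of 2 and 3: recognize the binomial expansion and resum.


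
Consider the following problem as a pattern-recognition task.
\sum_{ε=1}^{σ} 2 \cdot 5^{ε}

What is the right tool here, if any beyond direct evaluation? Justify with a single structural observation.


Verdict: the geometric series formula — check a ratio of consecutive terms: it is 5, independent of the index, so the geometric formula closes the sum.


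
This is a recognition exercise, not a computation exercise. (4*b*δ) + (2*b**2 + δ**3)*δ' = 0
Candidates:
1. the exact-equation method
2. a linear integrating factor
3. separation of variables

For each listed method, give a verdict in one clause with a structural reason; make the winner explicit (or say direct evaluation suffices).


Best approach: the exact-equation method — 4*b*δ and 2*b**2 + δ**3 pass the exactness check on the nose, so no integrating factor in b or δ is needed at all.
- the exact-equation method: applicable, and directly so.
- a linear integrating factor — the unknown enters nonlinearly (through a power, a denominator, or a transcendental function), which the linear integrating-factor recipe cannot absorb as-is — any repair would come from a preliminary substitution, not the factor.
- separation of variables — no algebra isolates the independent variable on one side and the unknown on the other.


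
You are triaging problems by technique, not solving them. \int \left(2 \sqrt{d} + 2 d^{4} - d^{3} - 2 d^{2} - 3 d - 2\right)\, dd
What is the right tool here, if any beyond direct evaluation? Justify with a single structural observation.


Best approach: no special technique — a term-by-term power-rule job in d; no substitution or rearrangement earns its keep here.


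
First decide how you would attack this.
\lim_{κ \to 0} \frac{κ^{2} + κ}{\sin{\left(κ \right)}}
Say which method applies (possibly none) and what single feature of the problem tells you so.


Method: l'Hôpital's rule (0/0) — the 0/0 form at 0 is the signature situation for l'Hôpital's rule. A local series expansion at the point resolves it as well; the rule is the packaged version of that step.


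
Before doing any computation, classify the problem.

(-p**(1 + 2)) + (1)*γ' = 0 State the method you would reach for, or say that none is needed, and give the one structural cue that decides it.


Verdict: no special technique — the slope is a function of p alone, so integrate both sides directly.


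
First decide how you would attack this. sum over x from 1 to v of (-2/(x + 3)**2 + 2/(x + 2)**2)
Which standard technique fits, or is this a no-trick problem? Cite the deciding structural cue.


Method: telescoping — the summand is built as 2/(x + 2)**2 minus its own successor — adjacent terms annihilate down the line.


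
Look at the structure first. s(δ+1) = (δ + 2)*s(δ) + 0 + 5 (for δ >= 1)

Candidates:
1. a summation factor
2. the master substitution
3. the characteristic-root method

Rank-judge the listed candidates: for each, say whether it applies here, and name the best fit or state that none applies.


Method: a summation factor — because the multiplier δ + 2 is index-dependent, divide through by its running product and sum the resulting differences.
- a summation factor: yes, a natural case for it.
- the master substitution: no fixed divisor shrinks the index between calls.
- the characteristic-root method — the coefficients vary with the index, breaking the constant-coefficient structure the method needs.


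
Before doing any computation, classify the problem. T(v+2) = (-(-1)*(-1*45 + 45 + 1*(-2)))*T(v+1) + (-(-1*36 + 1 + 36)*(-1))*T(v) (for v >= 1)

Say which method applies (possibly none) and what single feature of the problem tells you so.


Method: the characteristic-root method — because shifting v leaves the equation's coefficients unchanged, exponential trials reduce it to algebra.


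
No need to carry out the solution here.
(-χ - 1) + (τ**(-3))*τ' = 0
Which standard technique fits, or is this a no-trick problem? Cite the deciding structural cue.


Technique: separation of variables — all dependence on the two variables factors apart, the defining separable shape. The equation is exact as it stands too — a potential function exists — though separation reads the split structure directly.


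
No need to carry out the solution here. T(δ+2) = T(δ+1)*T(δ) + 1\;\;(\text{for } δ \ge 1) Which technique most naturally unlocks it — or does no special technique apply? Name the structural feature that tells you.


Diagnosis: no special technique — the unknown sequence enters the update nonlinearly, so no linear method fits the recurrence as written — direct iteration remains.


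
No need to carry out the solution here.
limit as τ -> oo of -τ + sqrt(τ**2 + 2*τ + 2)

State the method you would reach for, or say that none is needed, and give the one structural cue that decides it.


Best approach: conjugate multiplication — turning the difference into a conjugate-rationalized ratio makes the limit readable.


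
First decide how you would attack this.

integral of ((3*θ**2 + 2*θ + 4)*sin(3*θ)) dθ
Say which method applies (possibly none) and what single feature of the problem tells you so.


Best approach: integration by parts — a polynomial 3*θ**2 + 2*θ + 4 against the kernel sin(3*θ) is the signature bounded-ladder case for integration by parts.


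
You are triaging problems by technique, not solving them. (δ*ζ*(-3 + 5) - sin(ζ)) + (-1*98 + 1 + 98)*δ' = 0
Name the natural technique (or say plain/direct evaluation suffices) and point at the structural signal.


Best approach: a linear integrating factor — the unknown enters only to the first power against a nonzero forcing term — the integrating-factor template applies directly.


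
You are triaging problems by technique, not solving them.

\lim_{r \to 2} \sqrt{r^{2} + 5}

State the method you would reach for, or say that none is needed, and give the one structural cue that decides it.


Verdict: no special technique — the function is continuous at 2; evaluation is itself the limit, no machinery required.


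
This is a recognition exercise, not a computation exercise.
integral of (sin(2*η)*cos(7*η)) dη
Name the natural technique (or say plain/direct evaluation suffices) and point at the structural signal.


Technique: a trigonometric identity — distinct frequencies under one product (sin(2*η)*cos(7*η)): the product-to-sum identity is the systematic route to an integrable form.


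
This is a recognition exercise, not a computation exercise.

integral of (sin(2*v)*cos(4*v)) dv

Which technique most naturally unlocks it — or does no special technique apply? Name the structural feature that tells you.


Best approach: a trigonometric identity — the identity turns sin(2*v)*cos(4*v) into two lone cosines/sines, each trivially integrable.


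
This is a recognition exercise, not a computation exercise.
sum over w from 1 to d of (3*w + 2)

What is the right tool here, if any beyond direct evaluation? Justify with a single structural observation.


Method: no special technique — Faulhaber territory: sum each constant-multiple power of w with its closed-form formula, no trick required.


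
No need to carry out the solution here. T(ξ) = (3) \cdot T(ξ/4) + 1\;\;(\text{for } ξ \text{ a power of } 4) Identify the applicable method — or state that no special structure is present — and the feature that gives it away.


Technique: the master substitution — the argument shrinks by the factor 4, so measure the index on a logarithmic scale and the recursion becomes a shift.


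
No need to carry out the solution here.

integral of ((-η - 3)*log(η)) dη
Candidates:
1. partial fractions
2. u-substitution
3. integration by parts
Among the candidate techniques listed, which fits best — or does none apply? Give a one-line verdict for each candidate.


Method: integration by parts — log(η) is the classic u in parts — its derivative is a plain reciprocal while -η - 3 absorbs the dv role.
- partial fractions — the expression is not a ratio of polynomials that decomposes further.
- u-substitution: no subexpression of the integrand serves as a whole-integral substitution inner — individual terms may offer their own, but none carries its derivative as a factor of the full integrand; a working change of variable would have to be constructed from outside the expression.
- integration by parts: a fit — the right tool for this form.


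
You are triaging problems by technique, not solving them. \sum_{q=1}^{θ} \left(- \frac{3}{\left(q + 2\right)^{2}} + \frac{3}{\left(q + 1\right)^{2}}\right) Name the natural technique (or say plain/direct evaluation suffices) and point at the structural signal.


Verdict: telescoping — a difference of consecutive values of one function (\frac{3}{\left(q + 1\right)^{2}} at one index and the next) — telescoping by construction.


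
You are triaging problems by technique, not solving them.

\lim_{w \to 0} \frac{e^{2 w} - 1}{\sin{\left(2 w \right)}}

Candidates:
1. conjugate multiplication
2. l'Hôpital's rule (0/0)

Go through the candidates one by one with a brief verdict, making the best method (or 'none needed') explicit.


Diagnosis: l'Hôpital's rule (0/0) — numerator and denominator both vanish at 0 — a genuine 0/0 form, which is exactly when l'Hôpital applies. Expanding numerator and denominator to first order gives the same value — the rule automates exactly that.
- conjugate multiplication — no difference of divergent radicals appears, so rationalizing has nothing to cancel.
- l'Hôpital's rule (0/0): yes — fits the structure here.


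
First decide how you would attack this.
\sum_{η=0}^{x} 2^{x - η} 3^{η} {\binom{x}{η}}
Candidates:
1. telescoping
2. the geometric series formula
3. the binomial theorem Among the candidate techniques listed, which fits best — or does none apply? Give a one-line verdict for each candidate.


Best approach: the binomial theorem — the binomial coefficients weight matched powers of 3 and 2, which is exactly the expansion of a binomial power.
- telescoping — the summand is not presented as a shifted difference — a telescoping rewrite may exist, but the displayed structure does not offer one.
- the geometric series formula — there is no constant term-to-term ratio.
- the binomial theorem: applies; the problem has the shape this method handles.


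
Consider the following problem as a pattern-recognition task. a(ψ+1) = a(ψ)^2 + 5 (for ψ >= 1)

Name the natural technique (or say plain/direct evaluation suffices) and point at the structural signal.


Diagnosis: no special technique — the unknown sequence enters the update nonlinearly, so no linear method fits the recurrence as written — direct iteration remains.


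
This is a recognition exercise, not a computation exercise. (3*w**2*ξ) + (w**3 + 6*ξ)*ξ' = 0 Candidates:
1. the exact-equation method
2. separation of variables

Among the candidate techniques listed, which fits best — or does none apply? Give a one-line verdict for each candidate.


Diagnosis: the exact-equation method — this form is already the differential of something: the matching mixed partials of 3*w**2*ξ and w**3 + 6*ξ prove it.
- the exact-equation method — yes, a natural case for it.
- separation of variables — no division isolates the independent variable from the unknown.


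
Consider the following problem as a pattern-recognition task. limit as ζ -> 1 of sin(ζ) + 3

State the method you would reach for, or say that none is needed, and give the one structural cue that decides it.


Diagnosis: no special technique — no denominator vanishes and nothing blows up at 1: direct substitution is the whole computation.


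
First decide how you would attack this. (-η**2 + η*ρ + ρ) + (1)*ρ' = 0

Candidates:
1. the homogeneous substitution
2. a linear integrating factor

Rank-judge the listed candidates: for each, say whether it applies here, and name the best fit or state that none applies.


Best approach: a linear integrating factor — the unknown enters only to the first power against a nonzero forcing term — the integrating-factor template applies directly.
- the homogeneous substitution: solved for the derivative, the right side changes under joint scaling of the two variables.
- a linear integrating factor — applies; the problem has the shape this method handles.


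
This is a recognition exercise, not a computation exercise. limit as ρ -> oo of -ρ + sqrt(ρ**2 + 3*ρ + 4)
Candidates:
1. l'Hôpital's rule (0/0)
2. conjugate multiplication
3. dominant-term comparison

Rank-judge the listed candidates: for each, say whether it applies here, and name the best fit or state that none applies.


Method: conjugate multiplication — two divergent pieces with a minus sign between them and a radical in the mix: rationalize sqrt(ρ**2 + 3*ρ + 4) - ρ before any limit law applies.
- l'Hôpital's rule (0/0): no quotient structure at all: the clash is ∞ minus ∞, which rationalizing converts into a tractable ratio.
- conjugate multiplication — applies; the problem has the shape this method handles.
- dominant-term comparison: no ranking of term growth rates resolves the limit here.


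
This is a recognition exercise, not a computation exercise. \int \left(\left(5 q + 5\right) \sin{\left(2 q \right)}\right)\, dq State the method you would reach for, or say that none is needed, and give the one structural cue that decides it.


Diagnosis: integration by parts — 5 q + 5 dies after finitely many derivatives while \sin{\left(2 q \right)} cycles under integration — the tabular/parts setup.


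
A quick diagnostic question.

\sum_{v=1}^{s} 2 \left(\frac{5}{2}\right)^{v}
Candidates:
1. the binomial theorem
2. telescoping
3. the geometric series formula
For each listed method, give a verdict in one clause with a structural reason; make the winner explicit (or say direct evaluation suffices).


Verdict: the geometric series formula — check a ratio of consecutive terms: it is \frac{5}{2}, independent of the index, so the geometric formula closes the sum.
- the binomial theorem: the terms do not reassemble into a binomial power.
- telescoping — writing out consecutive terms as given produces no pairwise cancellation.
- the geometric series formula — applicable, and directly so.


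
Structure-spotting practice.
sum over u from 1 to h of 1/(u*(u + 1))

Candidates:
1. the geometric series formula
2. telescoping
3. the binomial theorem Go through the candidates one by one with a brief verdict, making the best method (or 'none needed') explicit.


Verdict: telescoping — 1/(u*(u + 1)) is a collapsed telescope: expand it into simple fractions to see the cancellation.
- the geometric series formula — dividing successive terms gives an index-dependent quantity, not a constant.
- telescoping: yes, a natural case for it.
- the binomial theorem — there is no sum-raised-to-a-power identity hiding in these terms.


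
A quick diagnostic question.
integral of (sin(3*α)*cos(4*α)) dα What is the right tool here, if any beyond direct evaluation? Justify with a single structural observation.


Diagnosis: a trigonometric identity — cross-frequency products like sin(3*α)*cos(4*α) are the textbook product-to-sum case — the identity converts them to directly integrable sinusoids.


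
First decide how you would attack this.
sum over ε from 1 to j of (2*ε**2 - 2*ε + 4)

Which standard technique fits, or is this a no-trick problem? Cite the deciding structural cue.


Verdict: no special technique — recognize the absence of structure: constant-multiple powers of ε summed plainly, no special method required.


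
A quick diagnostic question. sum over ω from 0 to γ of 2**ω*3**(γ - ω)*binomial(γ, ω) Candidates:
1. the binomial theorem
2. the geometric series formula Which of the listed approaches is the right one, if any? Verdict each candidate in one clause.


Technique: the binomial theorem — the summand is term ω of a binomial expansion in 2 and 3; the whole sum is a single power.
- the binomial theorem: yes — fits the structure here.
- the geometric series formula — the ratio of consecutive terms depends on the index.


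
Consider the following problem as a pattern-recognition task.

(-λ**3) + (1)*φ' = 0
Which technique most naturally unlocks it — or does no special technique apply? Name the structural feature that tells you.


Verdict: no special technique — with φ absent the equation is not coupled at all: direct integration in λ.


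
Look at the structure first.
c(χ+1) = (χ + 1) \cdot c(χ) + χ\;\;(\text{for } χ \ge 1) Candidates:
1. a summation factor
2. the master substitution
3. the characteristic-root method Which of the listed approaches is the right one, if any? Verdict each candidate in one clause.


Diagnosis: a summation factor — first-order linear but the coefficient χ + 1 moves with the index — divide by the cumulative product and telescope.
- a summation factor: yes — fits the structure here.
- the master substitution: this is shift-type recursion, outside the divide-and-conquer template.
- the characteristic-root method: an index-dependent weight blocks the pure exponential ansatz.


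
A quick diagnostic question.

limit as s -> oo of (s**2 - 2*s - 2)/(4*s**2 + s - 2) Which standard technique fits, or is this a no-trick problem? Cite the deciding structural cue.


Diagnosis: dominant-term comparison — growth-rate triage: the leading powers of s decide the limit, everything else is noise. Differentiating the expression as a single quotient would eventually settle it as well; matching dominant growth settles it immediately.


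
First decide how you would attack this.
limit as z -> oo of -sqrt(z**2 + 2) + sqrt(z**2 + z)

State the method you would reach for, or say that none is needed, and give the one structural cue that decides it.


Method: conjugate multiplication — the ∞ − ∞ radical form is the exact trigger for the conjugate maneuver.


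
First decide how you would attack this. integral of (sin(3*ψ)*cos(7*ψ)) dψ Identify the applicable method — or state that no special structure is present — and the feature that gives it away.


Best approach: a trigonometric identity — distinct frequencies under one product (sin(3*ψ)*cos(7*ψ)): the product-to-sum identity is the systematic route to an integrable form.


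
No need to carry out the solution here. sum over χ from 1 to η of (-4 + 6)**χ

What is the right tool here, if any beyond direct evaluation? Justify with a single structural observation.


Technique: the geometric series formula — consecutive terms stand in a fixed index-free ratio — the geometric sum formula closes it.


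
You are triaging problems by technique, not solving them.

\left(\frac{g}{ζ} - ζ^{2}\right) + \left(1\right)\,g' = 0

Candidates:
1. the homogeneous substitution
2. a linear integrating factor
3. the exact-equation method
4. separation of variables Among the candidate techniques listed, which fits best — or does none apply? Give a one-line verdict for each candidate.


Diagnosis: a linear integrating factor — linear in the unknown with genuine forcing: multiply through by the exponential of the integrated coefficient and the left side closes into one derivative.
- the homogeneous substitution: the slope does not depend on the ratio of the variables alone.
- a linear integrating factor: yes, a natural case for it.
- the exact-equation method: the mixed-partials test fails on this split — it is not an exact differential as presented.
- separation of variables: no algebra isolates the independent variable on one side and the unknown on the other.


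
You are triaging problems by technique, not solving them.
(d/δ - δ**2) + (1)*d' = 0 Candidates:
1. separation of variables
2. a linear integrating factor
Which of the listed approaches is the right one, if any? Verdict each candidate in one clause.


Technique: a linear integrating factor — the unknown enters only to the first power against a nonzero forcing term — the integrating-factor template applies directly.
- separation of variables: the two dependences do not factor apart.
- a linear integrating factor: applies; the problem has the shape this method handles.
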